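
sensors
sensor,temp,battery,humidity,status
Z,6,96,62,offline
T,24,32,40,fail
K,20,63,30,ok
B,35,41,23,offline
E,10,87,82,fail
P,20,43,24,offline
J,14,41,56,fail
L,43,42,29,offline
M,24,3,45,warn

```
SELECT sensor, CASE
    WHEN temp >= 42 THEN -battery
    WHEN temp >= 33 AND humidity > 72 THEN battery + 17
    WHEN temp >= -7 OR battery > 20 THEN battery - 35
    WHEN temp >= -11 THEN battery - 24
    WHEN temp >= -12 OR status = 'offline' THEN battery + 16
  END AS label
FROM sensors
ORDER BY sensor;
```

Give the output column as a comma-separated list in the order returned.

sensor=B: temp >= -7 OR battery > 20 → 6
sensor=E: temp >= -7 OR battery > 20 → 52
sensor=J: temp >= -7 OR battery > 20 → 6
sensor=K: temp >= -7 OR battery > 20 → 28
sensor=L: temp >= 42 → -42
sensor=M: temp >= -7 OR battery > 20 → -32
sensor=P: temp >= -7 OR battery > 20 → 8
sensor=T: temp >= -7 OR battery > 20 → -3
sensor=Z: temp >= -7 OR battery > 20 → 61

6, 52, 6, 28, -42, -32, 8, -3, 61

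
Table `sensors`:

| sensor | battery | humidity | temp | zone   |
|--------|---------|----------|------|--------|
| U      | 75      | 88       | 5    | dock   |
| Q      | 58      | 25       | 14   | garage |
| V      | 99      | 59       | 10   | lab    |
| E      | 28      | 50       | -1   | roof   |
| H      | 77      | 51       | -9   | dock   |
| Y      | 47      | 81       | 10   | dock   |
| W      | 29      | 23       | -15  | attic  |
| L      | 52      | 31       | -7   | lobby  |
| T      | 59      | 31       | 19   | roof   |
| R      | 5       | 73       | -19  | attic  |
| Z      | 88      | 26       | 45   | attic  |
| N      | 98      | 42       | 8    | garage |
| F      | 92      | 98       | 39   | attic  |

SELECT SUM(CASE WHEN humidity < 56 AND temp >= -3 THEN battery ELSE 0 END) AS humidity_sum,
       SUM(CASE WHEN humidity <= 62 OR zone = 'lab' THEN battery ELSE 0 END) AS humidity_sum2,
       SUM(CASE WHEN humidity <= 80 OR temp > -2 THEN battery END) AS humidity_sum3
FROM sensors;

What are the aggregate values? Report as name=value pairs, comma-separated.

humidity_sum=331, humidity_sum2=588, humidity_sum3=807

[humidity_sum: humidity < 56 AND temp >= -3]
sensor=U: ✗
sensor=Q: ✓ → 58
sensor=V: ✗
sensor=E: ✓ → 28
sensor=H: ✗
sensor=Y: ✗
sensor=W: ✗
sensor=L: ✗
sensor=T: ✓ → 59
sensor=R: ✗
sensor=Z: ✓ → 88
sensor=N: ✓ → 98
sensor=F: ✗
humidity_sum = 58 + 28 + 59 + 88 + 98 = 331
—
[humidity_sum2: humidity <= 62 OR zone = 'lab']
sensor=U: ✗
sensor=Q: ✓ → 58
sensor=V: ✓ → 99
sensor=E: ✓ → 28
sensor=H: ✓ → 77
sensor=Y: ✗
sensor=W: ✓ → 29
sensor=L: ✓ → 52
sensor=T: ✓ → 59
sensor=R: ✗
sensor=Z: ✓ → 88
sensor=N: ✓ → 98
sensor=F: ✗
humidity_sum2 = 58 + 99 + 28 + 77 + 29 + 52 + 59 + 88 + 98 = 588
—
[humidity_sum3: humidity <= 80 OR temp > -2]
sensor=U: ✓ → 75
sensor=Q: ✓ → 58
sensor=V: ✓ → 99
sensor=E: ✓ → 28
sensor=H: ✓ → 77
sensor=Y: ✓ → 47
sensor=W: ✓ → 29
sensor=L: ✓ → 52
sensor=T: ✓ → 59
sensor=R: ✓ → 5
sensor=Z: ✓ → 88
sensor=N: ✓ → 98
sensor=F: ✓ → 92
humidity_sum3 = 75 + 58 + 99 + 28 + 77 + 47 + 29 + 52 + 59 + 5 + 88 + 98 + 92 = 807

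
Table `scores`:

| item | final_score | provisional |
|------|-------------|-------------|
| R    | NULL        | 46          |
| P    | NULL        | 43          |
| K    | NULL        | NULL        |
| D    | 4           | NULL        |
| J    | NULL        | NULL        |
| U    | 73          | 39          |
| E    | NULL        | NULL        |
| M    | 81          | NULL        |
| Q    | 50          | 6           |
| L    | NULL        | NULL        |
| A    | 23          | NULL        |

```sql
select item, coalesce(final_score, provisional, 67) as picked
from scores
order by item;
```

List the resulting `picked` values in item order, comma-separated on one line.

item=A: final_score=23 → 23
item=D: final_score=4 → 4
item=E: final_score=NULL, provisional=NULL, → literal 67 → 67
item=J: final_score=NULL, provisional=NULL, → literal 67 → 67
item=K: final_score=NULL, provisional=NULL, → literal 67 → 67
item=L: final_score=NULL, provisional=NULL, → literal 67 → 67
item=M: final_score=81 → 81
item=P: final_score=NULL, provisional=43 → 43
item=Q: final_score=50 → 50
item=R: final_score=NULL, provisional=46 → 46
item=U: final_score=73 → 73

23, 4, 67, 67, 67, 67, 81, 43, 50, 46, 73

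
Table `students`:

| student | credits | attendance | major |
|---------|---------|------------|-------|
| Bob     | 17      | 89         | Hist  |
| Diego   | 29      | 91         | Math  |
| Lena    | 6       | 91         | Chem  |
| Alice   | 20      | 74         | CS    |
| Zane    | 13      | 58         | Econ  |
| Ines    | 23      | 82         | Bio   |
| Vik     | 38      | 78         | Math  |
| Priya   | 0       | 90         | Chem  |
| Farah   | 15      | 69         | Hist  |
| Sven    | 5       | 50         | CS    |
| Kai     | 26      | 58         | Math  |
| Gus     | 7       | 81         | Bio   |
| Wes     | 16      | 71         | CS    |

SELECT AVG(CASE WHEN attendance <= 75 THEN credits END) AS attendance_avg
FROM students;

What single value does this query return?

15.8333333333

student=Bob: ✗
student=Diego: ✗
student=Lena: ✗
student=Alice: ✓ → 20
student=Zane: ✓ → 13
student=Ines: ✗
student=Vik: ✗
student=Priya: ✗
student=Farah: ✓ → 15
student=Sven: ✓ → 5
student=Kai: ✓ → 26
student=Gus: ✗
student=Wes: ✓ → 16
attendance_avg = (20 + 13 + 15 + 5 + 26 + 16) / 6 = 15.8333333333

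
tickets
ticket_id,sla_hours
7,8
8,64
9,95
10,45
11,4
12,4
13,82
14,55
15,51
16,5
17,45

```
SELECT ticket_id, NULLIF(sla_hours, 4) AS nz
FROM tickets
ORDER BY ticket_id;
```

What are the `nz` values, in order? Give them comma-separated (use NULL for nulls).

ticket_id=7: sla_hours=8 vs 4: differ → 8
ticket_id=8: sla_hours=64 vs 4: differ → 64
ticket_id=9: sla_hours=95 vs 4: differ → 95
ticket_id=10: sla_hours=45 vs 4: differ → 45
ticket_id=11: sla_hours=4 vs 4: equal → NULL
ticket_id=12: sla_hours=4 vs 4: equal → NULL
ticket_id=13: sla_hours=82 vs 4: differ → 82
ticket_id=14: sla_hours=55 vs 4: differ → 55
ticket_id=15: sla_hours=51 vs 4: differ → 51
ticket_id=16: sla_hours=5 vs 4: differ → 5
ticket_id=17: sla_hours=45 vs 4: differ → 45

8, 64, 95, 45, NULL, NULL, 82, 55, 51, 5, 45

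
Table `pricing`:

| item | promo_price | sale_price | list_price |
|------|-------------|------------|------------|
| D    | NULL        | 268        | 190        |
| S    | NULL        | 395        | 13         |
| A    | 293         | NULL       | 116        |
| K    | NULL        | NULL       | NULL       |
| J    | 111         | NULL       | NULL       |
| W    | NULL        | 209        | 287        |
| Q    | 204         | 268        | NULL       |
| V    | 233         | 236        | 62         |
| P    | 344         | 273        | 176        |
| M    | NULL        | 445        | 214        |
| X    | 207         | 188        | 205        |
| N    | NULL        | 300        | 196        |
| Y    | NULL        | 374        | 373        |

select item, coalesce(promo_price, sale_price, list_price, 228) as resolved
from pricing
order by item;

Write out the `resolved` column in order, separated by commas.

item=A: promo_price=293 → 293
item=D: promo_price=NULL, sale_price=268 → 268
item=J: promo_price=111 → 111
item=K: promo_price=NULL, sale_price=NULL, list_price=NULL, → literal 228 → 228
item=M: promo_price=NULL, sale_price=445 → 445
item=N: promo_price=NULL, sale_price=300 → 300
item=P: promo_price=344 → 344
item=Q: promo_price=204 → 204
item=S: promo_price=NULL, sale_price=395 → 395
item=V: promo_price=233 → 233
item=W: promo_price=NULL, sale_price=209 → 209
item=X: promo_price=207 → 207
item=Y: promo_price=NULL, sale_price=374 → 374

293, 268, 111, 228, 445, 300, 344, 204, 395, 233, 209, 207, 374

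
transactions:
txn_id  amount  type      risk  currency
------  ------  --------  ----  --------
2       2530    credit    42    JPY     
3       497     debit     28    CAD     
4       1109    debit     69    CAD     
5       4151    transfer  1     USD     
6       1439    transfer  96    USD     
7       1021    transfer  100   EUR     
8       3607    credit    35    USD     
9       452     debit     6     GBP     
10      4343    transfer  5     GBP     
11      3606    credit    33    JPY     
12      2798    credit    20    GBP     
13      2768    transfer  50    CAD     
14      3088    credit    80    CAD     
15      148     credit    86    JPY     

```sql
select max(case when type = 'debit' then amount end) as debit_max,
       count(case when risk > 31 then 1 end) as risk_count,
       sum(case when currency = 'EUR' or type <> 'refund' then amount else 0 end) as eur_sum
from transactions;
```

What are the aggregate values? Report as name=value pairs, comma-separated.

[debit_max: type = 'debit']
txn_id=2: ✗
txn_id=3: ✓ → 497
txn_id=4: ✓ → 1109
txn_id=5: ✗
txn_id=6: ✗
txn_id=7: ✗
txn_id=8: ✗
txn_id=9: ✓ → 452
txn_id=10: ✗
txn_id=11: ✗
txn_id=12: ✗
txn_id=13: ✗
txn_id=14: ✗
txn_id=15: ✗
debit_max = MAX(497, 1109, 452) = 1109
—
[risk_count: risk > 31]
txn_id=2: ✓ → 1
txn_id=3: ✗
txn_id=4: ✓ → 1
txn_id=5: ✗
txn_id=6: ✓ → 1
txn_id=7: ✓ → 1
txn_id=8: ✓ → 1
txn_id=9: ✗
txn_id=10: ✗
txn_id=11: ✓ → 1
txn_id=12: ✗
txn_id=13: ✓ → 1
txn_id=14: ✓ → 1
txn_id=15: ✓ → 1
risk_count = COUNT(1, 1, 1, 1, 1, 1, 1, 1, 1) = 9
—
[eur_sum: currency = 'EUR' or type <> 'refund']
txn_id=2: ✓ → 2530
txn_id=3: ✓ → 497
txn_id=4: ✓ → 1109
txn_id=5: ✓ → 4151
txn_id=6: ✓ → 1439
txn_id=7: ✓ → 1021
txn_id=8: ✓ → 3607
txn_id=9: ✓ → 452
txn_id=10: ✓ → 4343
txn_id=11: ✓ → 3606
txn_id=12: ✓ → 2798
txn_id=13: ✓ → 2768
txn_id=14: ✓ → 3088
txn_id=15: ✓ → 148
eur_sum = 2530 + 497 + 1109 + 4151 + 1439 + 1021 + 3607 + 452 + 4343 + 3606 + 2798 + 2768 + 3088 + 148 = 31557

debit_max=1109, risk_count=9, eur_sum=31557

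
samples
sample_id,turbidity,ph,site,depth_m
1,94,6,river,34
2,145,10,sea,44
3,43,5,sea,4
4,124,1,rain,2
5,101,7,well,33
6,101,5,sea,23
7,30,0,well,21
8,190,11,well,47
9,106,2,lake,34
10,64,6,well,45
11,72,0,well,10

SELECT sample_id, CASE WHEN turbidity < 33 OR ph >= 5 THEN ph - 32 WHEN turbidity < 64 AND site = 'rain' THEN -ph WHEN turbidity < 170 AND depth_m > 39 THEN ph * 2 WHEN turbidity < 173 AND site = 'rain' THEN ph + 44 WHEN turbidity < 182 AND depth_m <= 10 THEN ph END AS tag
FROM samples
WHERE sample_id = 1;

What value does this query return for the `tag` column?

sample_id = 1: turbidity=94, ph=6, site=river, depth_m=34.
turbidity < 33 OR ph >= 5 → true → -26

-26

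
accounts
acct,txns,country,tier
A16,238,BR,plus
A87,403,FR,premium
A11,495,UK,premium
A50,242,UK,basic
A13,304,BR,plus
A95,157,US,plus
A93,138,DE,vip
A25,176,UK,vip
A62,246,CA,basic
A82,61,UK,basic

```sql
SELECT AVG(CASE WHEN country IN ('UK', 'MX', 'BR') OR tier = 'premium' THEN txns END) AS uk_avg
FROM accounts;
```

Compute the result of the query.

acct=A16: ✓ → 238
acct=A87: ✓ → 403
acct=A11: ✓ → 495
acct=A50: ✓ → 242
acct=A13: ✓ → 304
acct=A95: ✗
acct=A93: ✗
acct=A25: ✓ → 176
acct=A62: ✗
acct=A82: ✓ → 61
uk_avg = (238 + 403 + 495 + 242 + 304 + 176 + 61) / 7 = 274.1428571429

274.1428571429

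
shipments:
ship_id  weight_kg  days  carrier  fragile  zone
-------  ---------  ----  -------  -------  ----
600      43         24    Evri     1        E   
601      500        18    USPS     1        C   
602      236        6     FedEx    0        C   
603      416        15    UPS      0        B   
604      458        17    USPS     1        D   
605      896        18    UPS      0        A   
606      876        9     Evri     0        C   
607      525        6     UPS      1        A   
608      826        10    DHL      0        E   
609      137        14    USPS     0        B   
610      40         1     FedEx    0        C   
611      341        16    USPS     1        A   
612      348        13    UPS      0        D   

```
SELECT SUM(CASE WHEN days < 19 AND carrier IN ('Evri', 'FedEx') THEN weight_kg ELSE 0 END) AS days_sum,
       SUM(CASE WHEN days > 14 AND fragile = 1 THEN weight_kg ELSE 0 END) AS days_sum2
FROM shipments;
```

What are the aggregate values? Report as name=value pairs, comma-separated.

[days_sum: days < 19 AND carrier IN ('Evri', 'FedEx')]
ship_id=600: ✗
ship_id=601: ✗
ship_id=602: ✓ → 236
ship_id=603: ✗
ship_id=604: ✗
ship_id=605: ✗
ship_id=606: ✓ → 876
ship_id=607: ✗
ship_id=608: ✗
ship_id=609: ✗
ship_id=610: ✓ → 40
ship_id=611: ✗
ship_id=612: ✗
days_sum = 236 + 876 + 40 = 1152
—
[days_sum2: days > 14 AND fragile = 1]
ship_id=600: ✓ → 43
ship_id=601: ✓ → 500
ship_id=602: ✗
ship_id=603: ✗
ship_id=604: ✓ → 458
ship_id=605: ✗
ship_id=606: ✗
ship_id=607: ✗
ship_id=608: ✗
ship_id=609: ✗
ship_id=610: ✗
ship_id=611: ✓ → 341
ship_id=612: ✗
days_sum2 = 43 + 500 + 458 + 341 = 1342

days_sum=1152, days_sum2=1342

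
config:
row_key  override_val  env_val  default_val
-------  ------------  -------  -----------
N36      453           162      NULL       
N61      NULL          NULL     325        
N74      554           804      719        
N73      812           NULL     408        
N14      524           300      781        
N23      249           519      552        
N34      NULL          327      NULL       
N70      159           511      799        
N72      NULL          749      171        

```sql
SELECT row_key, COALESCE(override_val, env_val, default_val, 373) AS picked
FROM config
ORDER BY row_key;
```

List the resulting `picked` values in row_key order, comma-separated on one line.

524, 249, 327, 453, 325, 159, 749, 812, 554

row_key=N14: override_val=524 → 524
row_key=N23: override_val=249 → 249
row_key=N34: override_val=NULL, env_val=327 → 327
row_key=N36: override_val=453 → 453
row_key=N61: override_val=NULL, env_val=NULL, default_val=325 → 325
row_key=N70: override_val=159 → 159
row_key=N72: override_val=NULL, env_val=749 → 749
row_key=N73: override_val=812 → 812
row_key=N74: override_val=554 → 554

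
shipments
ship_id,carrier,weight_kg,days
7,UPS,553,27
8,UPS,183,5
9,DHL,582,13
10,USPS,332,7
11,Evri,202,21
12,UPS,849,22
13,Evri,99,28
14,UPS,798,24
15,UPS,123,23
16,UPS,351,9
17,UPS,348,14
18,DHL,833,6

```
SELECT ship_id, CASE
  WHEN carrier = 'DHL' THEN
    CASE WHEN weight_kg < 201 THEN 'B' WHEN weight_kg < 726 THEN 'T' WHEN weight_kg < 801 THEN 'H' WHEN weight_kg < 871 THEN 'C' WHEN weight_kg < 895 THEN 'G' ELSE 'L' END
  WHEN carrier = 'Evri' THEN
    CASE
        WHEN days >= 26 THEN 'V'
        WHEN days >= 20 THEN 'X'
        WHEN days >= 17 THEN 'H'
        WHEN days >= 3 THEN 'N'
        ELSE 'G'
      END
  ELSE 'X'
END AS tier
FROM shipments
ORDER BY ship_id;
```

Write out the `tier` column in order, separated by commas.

ship_id=7: carrier='UPS' → outer ELSE → X
ship_id=8: carrier='UPS' → outer ELSE → X
ship_id=9: carrier='DHL' → inner[weight_kg < 726] → T
ship_id=10: carrier='USPS' → outer ELSE → X
ship_id=11: carrier='Evri' → inner[days >= 20] → X
ship_id=12: carrier='UPS' → outer ELSE → X
ship_id=13: carrier='Evri' → inner[days >= 26] → V
ship_id=14: carrier='UPS' → outer ELSE → X
ship_id=15: carrier='UPS' → outer ELSE → X
ship_id=16: carrier='UPS' → outer ELSE → X
ship_id=17: carrier='UPS' → outer ELSE → X
ship_id=18: carrier='DHL' → inner[weight_kg < 871] → C

X, X, T, X, X, X, V, X, X, X, X, C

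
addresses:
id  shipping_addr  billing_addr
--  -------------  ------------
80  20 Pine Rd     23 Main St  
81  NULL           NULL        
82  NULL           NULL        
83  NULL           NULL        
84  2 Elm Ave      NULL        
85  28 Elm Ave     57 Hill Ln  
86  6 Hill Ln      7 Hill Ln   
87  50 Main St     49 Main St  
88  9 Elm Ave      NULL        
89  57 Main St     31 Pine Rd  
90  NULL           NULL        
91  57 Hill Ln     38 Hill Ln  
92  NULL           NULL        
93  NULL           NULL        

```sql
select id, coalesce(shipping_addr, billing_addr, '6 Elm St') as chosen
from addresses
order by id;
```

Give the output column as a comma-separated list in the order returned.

id=80: shipping_addr=20 Pine Rd → 20 Pine Rd
id=81: shipping_addr=NULL, billing_addr=NULL, → literal 6 Elm St → 6 Elm St
id=82: shipping_addr=NULL, billing_addr=NULL, → literal 6 Elm St → 6 Elm St
id=83: shipping_addr=NULL, billing_addr=NULL, → literal 6 Elm St → 6 Elm St
id=84: shipping_addr=2 Elm Ave → 2 Elm Ave
id=85: shipping_addr=28 Elm Ave → 28 Elm Ave
id=86: shipping_addr=6 Hill Ln → 6 Hill Ln
id=87: shipping_addr=50 Main St → 50 Main St
id=88: shipping_addr=9 Elm Ave → 9 Elm Ave
id=89: shipping_addr=57 Main St → 57 Main St
id=90: shipping_addr=NULL, billing_addr=NULL, → literal 6 Elm St → 6 Elm St
id=91: shipping_addr=57 Hill Ln → 57 Hill Ln
id=92: shipping_addr=NULL, billing_addr=NULL, → literal 6 Elm St → 6 Elm St
id=93: shipping_addr=NULL, billing_addr=NULL, → literal 6 Elm St → 6 Elm St

20 Pine Rd, 6 Elm St, 6 Elm St, 6 Elm St, 2 Elm Ave, 28 Elm Ave, 6 Hill Ln, 50 Main St, 9 Elm Ave, 57 Main St, 6 Elm St, 57 Hill Ln, 6 Elm St, 6 Elm St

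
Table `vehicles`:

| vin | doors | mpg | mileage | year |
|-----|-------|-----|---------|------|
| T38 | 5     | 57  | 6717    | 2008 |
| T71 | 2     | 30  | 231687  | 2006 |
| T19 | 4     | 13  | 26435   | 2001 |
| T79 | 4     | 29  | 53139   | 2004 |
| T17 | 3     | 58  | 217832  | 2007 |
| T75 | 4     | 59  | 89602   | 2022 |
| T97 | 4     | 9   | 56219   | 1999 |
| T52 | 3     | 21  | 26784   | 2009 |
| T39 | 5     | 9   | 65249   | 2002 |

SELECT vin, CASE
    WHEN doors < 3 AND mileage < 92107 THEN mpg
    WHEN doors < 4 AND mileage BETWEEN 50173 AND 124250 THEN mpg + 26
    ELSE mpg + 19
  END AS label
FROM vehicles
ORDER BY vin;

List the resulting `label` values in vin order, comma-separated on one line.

77, 32, 76, 28, 40, 49, 78, 48, 28

vin=T17: ELSE → 77
vin=T19: ELSE → 32
vin=T38: ELSE → 76
vin=T39: ELSE → 28
vin=T52: ELSE → 40
vin=T71: ELSE → 49
vin=T75: ELSE → 78
vin=T79: ELSE → 48
vin=T97: ELSE → 28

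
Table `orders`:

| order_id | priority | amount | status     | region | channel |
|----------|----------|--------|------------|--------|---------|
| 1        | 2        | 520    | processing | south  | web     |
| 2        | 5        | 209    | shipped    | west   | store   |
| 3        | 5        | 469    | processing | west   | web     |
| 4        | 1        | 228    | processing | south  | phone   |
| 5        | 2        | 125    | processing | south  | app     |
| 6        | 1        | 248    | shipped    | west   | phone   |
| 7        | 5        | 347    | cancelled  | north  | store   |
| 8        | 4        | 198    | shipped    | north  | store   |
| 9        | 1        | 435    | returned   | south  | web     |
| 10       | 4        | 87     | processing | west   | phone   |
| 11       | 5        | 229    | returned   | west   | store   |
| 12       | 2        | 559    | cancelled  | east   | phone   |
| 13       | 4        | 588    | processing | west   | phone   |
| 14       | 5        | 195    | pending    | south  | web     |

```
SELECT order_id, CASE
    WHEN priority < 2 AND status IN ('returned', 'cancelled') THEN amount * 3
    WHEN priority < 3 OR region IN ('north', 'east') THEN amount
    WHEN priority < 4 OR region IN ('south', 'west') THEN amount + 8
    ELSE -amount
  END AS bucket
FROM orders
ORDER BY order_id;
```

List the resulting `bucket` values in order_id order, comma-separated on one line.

order_id=1: priority < 3 OR region IN ('north', 'east') → 520
order_id=2: priority < 4 OR region IN ('south', 'west') → 217
order_id=3: priority < 4 OR region IN ('south', 'west') → 477
order_id=4: priority < 3 OR region IN ('north', 'east') → 228
order_id=5: priority < 3 OR region IN ('north', 'east') → 125
order_id=6: priority < 3 OR region IN ('north', 'east') → 248
order_id=7: priority < 3 OR region IN ('north', 'east') → 347
order_id=8: priority < 3 OR region IN ('north', 'east') → 198
order_id=9: priority < 2 AND status IN ('returned', 'cancelled') → 1305
order_id=10: priority < 4 OR region IN ('south', 'west') → 95
order_id=11: priority < 4 OR region IN ('south', 'west') → 237
order_id=12: priority < 3 OR region IN ('north', 'east') → 559
order_id=13: priority < 4 OR region IN ('south', 'west') → 596
order_id=14: priority < 4 OR region IN ('south', 'west') → 203

520, 217, 477, 228, 125, 248, 347, 198, 1305, 95, 237, 559, 596, 203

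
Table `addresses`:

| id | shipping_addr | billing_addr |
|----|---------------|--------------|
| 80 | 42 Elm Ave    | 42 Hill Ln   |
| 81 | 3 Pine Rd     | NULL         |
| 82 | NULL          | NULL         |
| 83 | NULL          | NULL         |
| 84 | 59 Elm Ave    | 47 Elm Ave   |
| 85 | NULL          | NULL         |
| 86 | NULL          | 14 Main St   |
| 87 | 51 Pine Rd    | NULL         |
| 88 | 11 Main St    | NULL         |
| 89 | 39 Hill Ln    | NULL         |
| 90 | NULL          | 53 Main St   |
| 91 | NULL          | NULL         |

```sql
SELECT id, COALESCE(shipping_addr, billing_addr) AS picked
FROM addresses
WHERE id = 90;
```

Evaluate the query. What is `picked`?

53 Main St

id = 90: shipping_addr=NULL, billing_addr=53 Main St.
shipping_addr=NULL, billing_addr=53 Main St → 53 Main St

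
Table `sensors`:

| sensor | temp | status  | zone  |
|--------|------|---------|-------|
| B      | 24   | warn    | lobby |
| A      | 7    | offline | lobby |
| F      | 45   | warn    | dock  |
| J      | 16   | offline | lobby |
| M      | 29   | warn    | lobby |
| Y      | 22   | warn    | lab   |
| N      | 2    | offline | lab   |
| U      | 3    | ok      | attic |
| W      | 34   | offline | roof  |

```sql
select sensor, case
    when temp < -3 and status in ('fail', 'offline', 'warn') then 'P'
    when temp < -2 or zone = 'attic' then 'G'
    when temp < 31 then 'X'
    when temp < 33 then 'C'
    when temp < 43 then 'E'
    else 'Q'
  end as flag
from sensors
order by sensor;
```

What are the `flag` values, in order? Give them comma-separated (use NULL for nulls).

sensor=A: temp < 31 → X
sensor=B: temp < 31 → X
sensor=F: ELSE → Q
sensor=J: temp < 31 → X
sensor=M: temp < 31 → X
sensor=N: temp < 31 → X
sensor=U: temp < -2 or zone = 'attic' → G
sensor=W: temp < 43 → E
sensor=Y: temp < 31 → X

X, X, Q, X, X, X, G, E, X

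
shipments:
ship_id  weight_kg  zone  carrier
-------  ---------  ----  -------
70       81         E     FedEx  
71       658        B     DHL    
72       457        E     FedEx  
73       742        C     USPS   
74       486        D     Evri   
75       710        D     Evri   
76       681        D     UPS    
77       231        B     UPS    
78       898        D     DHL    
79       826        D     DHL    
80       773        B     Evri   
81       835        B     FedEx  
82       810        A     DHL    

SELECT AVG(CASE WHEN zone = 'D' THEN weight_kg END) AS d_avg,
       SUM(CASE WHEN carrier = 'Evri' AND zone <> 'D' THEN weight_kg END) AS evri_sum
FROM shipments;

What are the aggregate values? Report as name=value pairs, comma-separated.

d_avg=720.2, evri_sum=773

[d_avg: zone = 'D']
ship_id=70: ✗
ship_id=71: ✗
ship_id=72: ✗
ship_id=73: ✗
ship_id=74: ✓ → 486
ship_id=75: ✓ → 710
ship_id=76: ✓ → 681
ship_id=77: ✗
ship_id=78: ✓ → 898
ship_id=79: ✓ → 826
ship_id=80: ✗
ship_id=81: ✗
ship_id=82: ✗
d_avg = (486 + 710 + 681 + 898 + 826) / 5 = 720.2
—
[evri_sum: carrier = 'Evri' AND zone <> 'D']
ship_id=70: ✗
ship_id=71: ✗
ship_id=72: ✗
ship_id=73: ✗
ship_id=74: ✗
ship_id=75: ✗
ship_id=76: ✗
ship_id=77: ✗
ship_id=78: ✗
ship_id=79: ✗
ship_id=80: ✓ → 773
ship_id=81: ✗
ship_id=82: ✗
evri_sum = 773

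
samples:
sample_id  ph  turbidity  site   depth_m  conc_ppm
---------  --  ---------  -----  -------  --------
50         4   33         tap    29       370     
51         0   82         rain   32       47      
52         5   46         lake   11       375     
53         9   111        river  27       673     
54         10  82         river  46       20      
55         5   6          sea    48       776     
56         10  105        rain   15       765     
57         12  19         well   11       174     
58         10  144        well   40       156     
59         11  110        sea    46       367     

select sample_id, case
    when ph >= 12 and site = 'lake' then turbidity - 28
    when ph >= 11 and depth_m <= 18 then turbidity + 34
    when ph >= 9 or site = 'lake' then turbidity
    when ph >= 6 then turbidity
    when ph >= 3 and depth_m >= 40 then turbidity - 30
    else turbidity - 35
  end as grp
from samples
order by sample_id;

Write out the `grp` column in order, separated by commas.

-2, 47, 46, 111, 82, -24, 105, 53, 144, 110

sample_id=50: ELSE → -2
sample_id=51: ELSE → 47
sample_id=52: ph >= 9 or site = 'lake' → 46
sample_id=53: ph >= 9 or site = 'lake' → 111
sample_id=54: ph >= 9 or site = 'lake' → 82
sample_id=55: ph >= 3 and depth_m >= 40 → -24
sample_id=56: ph >= 9 or site = 'lake' → 105
sample_id=57: ph >= 11 and depth_m <= 18 → 53
sample_id=58: ph >= 9 or site = 'lake' → 144
sample_id=59: ph >= 9 or site = 'lake' → 110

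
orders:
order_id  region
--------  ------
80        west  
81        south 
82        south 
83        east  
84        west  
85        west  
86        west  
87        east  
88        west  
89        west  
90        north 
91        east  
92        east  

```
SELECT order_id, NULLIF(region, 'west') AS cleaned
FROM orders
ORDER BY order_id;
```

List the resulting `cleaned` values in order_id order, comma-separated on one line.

order_id=80: region=west vs west: equal → NULL
order_id=81: region=south vs west: differ → south
order_id=82: region=south vs west: differ → south
order_id=83: region=east vs west: differ → east
order_id=84: region=west vs west: equal → NULL
order_id=85: region=west vs west: equal → NULL
order_id=86: region=west vs west: equal → NULL
order_id=87: region=east vs west: differ → east
order_id=88: region=west vs west: equal → NULL
order_id=89: region=west vs west: equal → NULL
order_id=90: region=north vs west: differ → north
order_id=91: region=east vs west: differ → east
order_id=92: region=east vs west: differ → east

NULL, south, south, east, NULL, NULL, NULL, east, NULL, NULL, north, east, east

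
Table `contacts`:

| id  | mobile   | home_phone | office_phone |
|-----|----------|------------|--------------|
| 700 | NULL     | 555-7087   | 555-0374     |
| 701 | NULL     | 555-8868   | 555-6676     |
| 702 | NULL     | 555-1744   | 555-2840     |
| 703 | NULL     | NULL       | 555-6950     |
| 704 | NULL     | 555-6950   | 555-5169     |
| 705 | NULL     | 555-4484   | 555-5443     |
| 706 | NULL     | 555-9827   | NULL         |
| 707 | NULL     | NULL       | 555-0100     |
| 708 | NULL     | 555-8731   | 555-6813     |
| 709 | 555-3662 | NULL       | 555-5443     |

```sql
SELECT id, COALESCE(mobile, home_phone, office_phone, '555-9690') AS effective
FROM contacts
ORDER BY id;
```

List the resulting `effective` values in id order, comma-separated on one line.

555-7087, 555-8868, 555-1744, 555-6950, 555-6950, 555-4484, 555-9827, 555-0100, 555-8731, 555-3662

id=700: mobile=NULL, home_phone=555-7087 → 555-7087
id=701: mobile=NULL, home_phone=555-8868 → 555-8868
id=702: mobile=NULL, home_phone=555-1744 → 555-1744
id=703: mobile=NULL, home_phone=NULL, office_phone=555-6950 → 555-6950
id=704: mobile=NULL, home_phone=555-6950 → 555-6950
id=705: mobile=NULL, home_phone=555-4484 → 555-4484
id=706: mobile=NULL, home_phone=555-9827 → 555-9827
id=707: mobile=NULL, home_phone=NULL, office_phone=555-0100 → 555-0100
id=708: mobile=NULL, home_phone=555-8731 → 555-8731
id=709: mobile=555-3662 → 555-3662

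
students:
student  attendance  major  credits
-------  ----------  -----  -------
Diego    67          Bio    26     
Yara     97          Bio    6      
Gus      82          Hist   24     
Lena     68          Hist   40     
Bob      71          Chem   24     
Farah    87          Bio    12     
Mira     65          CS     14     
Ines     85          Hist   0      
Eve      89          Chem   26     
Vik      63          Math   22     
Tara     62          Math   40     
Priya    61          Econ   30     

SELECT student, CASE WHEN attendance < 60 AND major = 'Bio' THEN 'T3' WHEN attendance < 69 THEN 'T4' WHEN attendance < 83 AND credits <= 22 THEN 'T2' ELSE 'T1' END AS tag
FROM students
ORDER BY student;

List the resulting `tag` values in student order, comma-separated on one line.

T1, T4, T1, T1, T1, T1, T4, T4, T4, T4, T4, T1

student=Bob: ELSE → T1
student=Diego: attendance < 69 → T4
student=Eve: ELSE → T1
student=Farah: ELSE → T1
student=Gus: ELSE → T1
student=Ines: ELSE → T1
student=Lena: attendance < 69 → T4
student=Mira: attendance < 69 → T4
student=Priya: attendance < 69 → T4
student=Tara: attendance < 69 → T4
student=Vik: attendance < 69 → T4
student=Yara: ELSE → T1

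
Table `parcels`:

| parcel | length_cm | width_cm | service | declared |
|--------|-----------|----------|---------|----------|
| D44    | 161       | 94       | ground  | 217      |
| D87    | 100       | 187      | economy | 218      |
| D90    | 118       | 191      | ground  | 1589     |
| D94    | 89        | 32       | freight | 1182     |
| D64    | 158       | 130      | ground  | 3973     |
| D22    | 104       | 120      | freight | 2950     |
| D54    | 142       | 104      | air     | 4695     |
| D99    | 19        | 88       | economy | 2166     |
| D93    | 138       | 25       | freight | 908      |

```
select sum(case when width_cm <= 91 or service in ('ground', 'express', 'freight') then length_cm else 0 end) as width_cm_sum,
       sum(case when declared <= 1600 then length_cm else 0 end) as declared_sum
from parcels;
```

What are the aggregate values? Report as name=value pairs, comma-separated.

width_cm_sum=787, declared_sum=606

[width_cm_sum: width_cm <= 91 or service in ('ground', 'express', 'freight')]
parcel=D44: ✓ → 161
parcel=D87: ✗
parcel=D90: ✓ → 118
parcel=D94: ✓ → 89
parcel=D64: ✓ → 158
parcel=D22: ✓ → 104
parcel=D54: ✗
parcel=D99: ✓ → 19
parcel=D93: ✓ → 138
width_cm_sum = 161 + 118 + 89 + 158 + 104 + 19 + 138 = 787
—
[declared_sum: declared <= 1600]
parcel=D44: ✓ → 161
parcel=D87: ✓ → 100
parcel=D90: ✓ → 118
parcel=D94: ✓ → 89
parcel=D64: ✗
parcel=D22: ✗
parcel=D54: ✗
parcel=D99: ✗
parcel=D93: ✓ → 138
declared_sum = 161 + 100 + 118 + 89 + 138 = 606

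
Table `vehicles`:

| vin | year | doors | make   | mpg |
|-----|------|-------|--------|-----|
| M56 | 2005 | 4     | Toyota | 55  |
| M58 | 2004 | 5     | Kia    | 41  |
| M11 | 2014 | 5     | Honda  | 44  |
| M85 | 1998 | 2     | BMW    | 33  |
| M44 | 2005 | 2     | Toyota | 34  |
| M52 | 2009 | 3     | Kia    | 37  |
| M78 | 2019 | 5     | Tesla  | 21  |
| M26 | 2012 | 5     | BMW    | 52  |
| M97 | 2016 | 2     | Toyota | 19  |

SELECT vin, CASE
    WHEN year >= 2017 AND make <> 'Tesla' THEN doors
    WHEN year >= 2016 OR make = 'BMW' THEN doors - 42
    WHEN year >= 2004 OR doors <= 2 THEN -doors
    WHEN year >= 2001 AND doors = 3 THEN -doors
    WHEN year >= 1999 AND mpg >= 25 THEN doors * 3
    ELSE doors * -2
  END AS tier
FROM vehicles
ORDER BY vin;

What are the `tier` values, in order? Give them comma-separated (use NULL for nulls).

-5, -37, -2, -3, -4, -5, -37, -40, -40

vin=M11: year >= 2004 OR doors <= 2 → -5
vin=M26: year >= 2016 OR make = 'BMW' → -37
vin=M44: year >= 2004 OR doors <= 2 → -2
vin=M52: year >= 2004 OR doors <= 2 → -3
vin=M56: year >= 2004 OR doors <= 2 → -4
vin=M58: year >= 2004 OR doors <= 2 → -5
vin=M78: year >= 2016 OR make = 'BMW' → -37
vin=M85: year >= 2016 OR make = 'BMW' → -40
vin=M97: year >= 2016 OR make = 'BMW' → -40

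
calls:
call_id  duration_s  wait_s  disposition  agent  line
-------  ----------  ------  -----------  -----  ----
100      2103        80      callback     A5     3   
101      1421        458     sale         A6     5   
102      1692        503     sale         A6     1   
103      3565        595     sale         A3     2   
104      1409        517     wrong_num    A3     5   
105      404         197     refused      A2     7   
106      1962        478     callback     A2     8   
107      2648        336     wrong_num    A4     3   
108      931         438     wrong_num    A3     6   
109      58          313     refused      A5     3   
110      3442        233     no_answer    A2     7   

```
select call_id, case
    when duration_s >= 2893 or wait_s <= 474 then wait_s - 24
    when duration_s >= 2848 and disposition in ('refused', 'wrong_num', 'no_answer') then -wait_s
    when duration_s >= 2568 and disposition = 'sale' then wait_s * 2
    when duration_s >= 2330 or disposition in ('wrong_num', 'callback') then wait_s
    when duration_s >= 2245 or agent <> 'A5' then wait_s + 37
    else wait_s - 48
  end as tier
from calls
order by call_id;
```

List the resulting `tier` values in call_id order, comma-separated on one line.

56, 434, 540, 571, 517, 173, 478, 312, 414, 289, 209

call_id=100: duration_s >= 2893 or wait_s <= 474 → 56
call_id=101: duration_s >= 2893 or wait_s <= 474 → 434
call_id=102: duration_s >= 2245 or agent <> 'A5' → 540
call_id=103: duration_s >= 2893 or wait_s <= 474 → 571
call_id=104: duration_s >= 2330 or disposition in ('wrong_num', 'callback') → 517
call_id=105: duration_s >= 2893 or wait_s <= 474 → 173
call_id=106: duration_s >= 2330 or disposition in ('wrong_num', 'callback') → 478
call_id=107: duration_s >= 2893 or wait_s <= 474 → 312
call_id=108: duration_s >= 2893 or wait_s <= 474 → 414
call_id=109: duration_s >= 2893 or wait_s <= 474 → 289
call_id=110: duration_s >= 2893 or wait_s <= 474 → 209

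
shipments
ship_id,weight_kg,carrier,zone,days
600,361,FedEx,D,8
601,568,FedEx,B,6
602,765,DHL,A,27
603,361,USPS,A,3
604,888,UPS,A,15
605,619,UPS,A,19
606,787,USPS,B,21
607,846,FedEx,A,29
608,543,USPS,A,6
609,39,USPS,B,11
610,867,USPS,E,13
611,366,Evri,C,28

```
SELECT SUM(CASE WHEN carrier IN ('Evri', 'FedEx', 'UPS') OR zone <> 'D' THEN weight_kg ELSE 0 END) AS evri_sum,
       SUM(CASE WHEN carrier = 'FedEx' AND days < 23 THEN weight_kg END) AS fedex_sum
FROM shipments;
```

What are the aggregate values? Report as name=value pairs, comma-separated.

[evri_sum: carrier IN ('Evri', 'FedEx', 'UPS') OR zone <> 'D']
ship_id=600: ✓ → 361
ship_id=601: ✓ → 568
ship_id=602: ✓ → 765
ship_id=603: ✓ → 361
ship_id=604: ✓ → 888
ship_id=605: ✓ → 619
ship_id=606: ✓ → 787
ship_id=607: ✓ → 846
ship_id=608: ✓ → 543
ship_id=609: ✓ → 39
ship_id=610: ✓ → 867
ship_id=611: ✓ → 366
evri_sum = 361 + 568 + 765 + 361 + 888 + 619 + 787 + 846 + 543 + 39 + 867 + 366 = 7010
—
[fedex_sum: carrier = 'FedEx' AND days < 23]
ship_id=600: ✓ → 361
ship_id=601: ✓ → 568
ship_id=602: ✗
ship_id=603: ✗
ship_id=604: ✗
ship_id=605: ✗
ship_id=606: ✗
ship_id=607: ✗
ship_id=608: ✗
ship_id=609: ✗
ship_id=610: ✗
ship_id=611: ✗
fedex_sum = 361 + 568 = 929

evri_sum=7010, fedex_sum=929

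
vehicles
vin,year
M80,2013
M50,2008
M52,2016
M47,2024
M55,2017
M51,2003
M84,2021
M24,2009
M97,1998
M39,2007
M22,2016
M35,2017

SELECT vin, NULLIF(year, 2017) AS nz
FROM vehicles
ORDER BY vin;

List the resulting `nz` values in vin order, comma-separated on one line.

vin=M22: year=2016 vs 2017: differ → 2016
vin=M24: year=2009 vs 2017: differ → 2009
vin=M35: year=2017 vs 2017: equal → NULL
vin=M39: year=2007 vs 2017: differ → 2007
vin=M47: year=2024 vs 2017: differ → 2024
vin=M50: year=2008 vs 2017: differ → 2008
vin=M51: year=2003 vs 2017: differ → 2003
vin=M52: year=2016 vs 2017: differ → 2016
vin=M55: year=2017 vs 2017: equal → NULL
vin=M80: year=2013 vs 2017: differ → 2013
vin=M84: year=2021 vs 2017: differ → 2021
vin=M97: year=1998 vs 2017: differ → 1998

2016, 2009, NULL, 2007, 2024, 2008, 2003, 2016, NULL, 2013, 2021, 1998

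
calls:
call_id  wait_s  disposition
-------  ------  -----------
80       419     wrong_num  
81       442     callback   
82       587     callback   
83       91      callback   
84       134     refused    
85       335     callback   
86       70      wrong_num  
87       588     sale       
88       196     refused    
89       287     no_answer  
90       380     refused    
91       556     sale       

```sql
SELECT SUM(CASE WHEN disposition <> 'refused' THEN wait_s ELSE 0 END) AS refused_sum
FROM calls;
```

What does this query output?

call_id=80: ✓ → 419
call_id=81: ✓ → 442
call_id=82: ✓ → 587
call_id=83: ✓ → 91
call_id=84: ✗
call_id=85: ✓ → 335
call_id=86: ✓ → 70
call_id=87: ✓ → 588
call_id=88: ✗
call_id=89: ✓ → 287
call_id=90: ✗
call_id=91: ✓ → 556
refused_sum = 419 + 442 + 587 + 91 + 335 + 70 + 588 + 287 + 556 = 3375

3375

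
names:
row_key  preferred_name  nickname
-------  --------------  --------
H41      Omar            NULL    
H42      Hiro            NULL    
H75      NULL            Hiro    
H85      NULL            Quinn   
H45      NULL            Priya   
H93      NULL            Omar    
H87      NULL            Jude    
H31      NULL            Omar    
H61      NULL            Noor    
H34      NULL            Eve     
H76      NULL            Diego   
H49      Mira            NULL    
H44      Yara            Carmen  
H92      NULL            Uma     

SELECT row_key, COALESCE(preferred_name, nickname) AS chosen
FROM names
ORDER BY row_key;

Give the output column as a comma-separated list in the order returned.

Omar, Eve, Omar, Hiro, Yara, Priya, Mira, Noor, Hiro, Diego, Quinn, Jude, Uma, Omar

row_key=H31: preferred_name=NULL, nickname=Omar → Omar
row_key=H34: preferred_name=NULL, nickname=Eve → Eve
row_key=H41: preferred_name=Omar → Omar
row_key=H42: preferred_name=Hiro → Hiro
row_key=H44: preferred_name=Yara → Yara
row_key=H45: preferred_name=NULL, nickname=Priya → Priya
row_key=H49: preferred_name=Mira → Mira
row_key=H61: preferred_name=NULL, nickname=Noor → Noor
row_key=H75: preferred_name=NULL, nickname=Hiro → Hiro
row_key=H76: preferred_name=NULL, nickname=Diego → Diego
row_key=H85: preferred_name=NULL, nickname=Quinn → Quinn
row_key=H87: preferred_name=NULL, nickname=Jude → Jude
row_key=H92: preferred_name=NULL, nickname=Uma → Uma
row_key=H93: preferred_name=NULL, nickname=Omar → Omar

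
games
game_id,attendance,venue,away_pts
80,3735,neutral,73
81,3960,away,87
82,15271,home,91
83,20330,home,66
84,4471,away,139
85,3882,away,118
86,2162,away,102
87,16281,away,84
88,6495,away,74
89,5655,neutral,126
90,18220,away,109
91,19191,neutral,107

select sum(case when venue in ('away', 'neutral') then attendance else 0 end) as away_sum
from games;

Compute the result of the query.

84052

game_id=80: ✓ → 3735
game_id=81: ✓ → 3960
game_id=82: ✗
game_id=83: ✗
game_id=84: ✓ → 4471
game_id=85: ✓ → 3882
game_id=86: ✓ → 2162
game_id=87: ✓ → 16281
game_id=88: ✓ → 6495
game_id=89: ✓ → 5655
game_id=90: ✓ → 18220
game_id=91: ✓ → 19191
away_sum = 3735 + 3960 + 4471 + 3882 + 2162 + 16281 + 6495 + 5655 + 18220 + 19191 = 84052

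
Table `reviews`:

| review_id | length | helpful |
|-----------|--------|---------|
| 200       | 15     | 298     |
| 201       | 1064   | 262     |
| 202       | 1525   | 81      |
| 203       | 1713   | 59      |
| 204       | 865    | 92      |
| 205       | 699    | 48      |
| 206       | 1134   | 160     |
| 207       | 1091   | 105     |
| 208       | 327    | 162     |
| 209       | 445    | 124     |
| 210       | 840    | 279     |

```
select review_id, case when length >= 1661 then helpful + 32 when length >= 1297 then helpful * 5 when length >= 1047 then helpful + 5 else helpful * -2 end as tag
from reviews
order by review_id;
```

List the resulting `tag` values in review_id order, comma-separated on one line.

-596, 267, 405, 91, -184, -96, 165, 110, -324, -248, -558

review_id=200: ELSE → -596
review_id=201: length >= 1047 → 267
review_id=202: length >= 1297 → 405
review_id=203: length >= 1661 → 91
review_id=204: ELSE → -184
review_id=205: ELSE → -96
review_id=206: length >= 1047 → 165
review_id=207: length >= 1047 → 110
review_id=208: ELSE → -324
review_id=209: ELSE → -248
review_id=210: ELSE → -558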